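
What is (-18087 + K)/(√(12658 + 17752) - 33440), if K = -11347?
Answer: 98427296/111820319 + 14717*√30410/559101595 ≈ 0.88482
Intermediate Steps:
(-18087 + K)/(√(12658 + 17752) - 33440) = (-18087 - 11347)/(√(12658 + 17752) - 33440) = -29434/(√30410 - 33440) = -29434/(-33440 + √30410)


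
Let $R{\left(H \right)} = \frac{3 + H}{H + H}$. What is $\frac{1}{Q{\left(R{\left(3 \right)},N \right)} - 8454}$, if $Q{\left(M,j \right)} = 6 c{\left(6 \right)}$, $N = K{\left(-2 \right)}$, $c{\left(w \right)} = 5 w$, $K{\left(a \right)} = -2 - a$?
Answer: $- \frac{1}{8274} \approx -0.00012086$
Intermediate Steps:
$N = 0$ ($N = -2 - -2 = -2 + 2 = 0$)
$R{\left(H \right)} = \frac{3 + H}{2 H}$
$Q{\left(M,j \right)} = 180$ ($Q{\left(M,j \right)} = 6 \cdot 5 \cdot 6 = 6 \cdot 30 = 180$)
$\frac{1}{Q{\left(R{\left(3 \right)},N \right)} - 8454} = \frac{1}{180 - 8454} = \frac{1}{-8274} = - \frac{1}{8274}$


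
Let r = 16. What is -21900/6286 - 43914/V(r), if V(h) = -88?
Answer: 68529051/138292 ≈ 495.54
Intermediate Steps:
-21900/6286 - 43914/V(r) = -21900/6286 - 43914/(-88) = -21900*1/6286 - 43914*(-1/88) = -10950/3143 + 21957/44 = 68529051/138292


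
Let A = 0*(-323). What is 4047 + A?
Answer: 4047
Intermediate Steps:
A = 0
4047 + A = 4047 + 0 = 4047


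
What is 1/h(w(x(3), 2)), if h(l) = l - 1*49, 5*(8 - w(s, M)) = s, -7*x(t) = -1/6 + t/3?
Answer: -42/1721 ≈ -0.024404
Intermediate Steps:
x(t) = 1/42 - t/21 (x(t) = -(-1/6 + t/3)/7 = -(-1*⅙ + t*(⅓))/7 = -(-⅙ + t/3)/7 = 1/42 - t/21)
w(s, M) = 8 - s/5
h(l) = -49 + l (h(l) = l - 49 = -49 + l)
1/h(w(x(3), 2)) = 1/(-49 + (8 - (1/42 - 1/21*3)/5)) = 1/(-49 + (8 - (1/42 - ⅐)/5)) = 1/(-49 + (8 - ⅕*(-5/42))) = 1/(-49 + (8 + 1/42)) = 1/(-49 + 337/42) = 1/(-1721/42) = -42/1721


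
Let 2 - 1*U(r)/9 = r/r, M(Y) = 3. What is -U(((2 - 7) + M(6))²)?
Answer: -9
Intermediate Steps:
U(r) = 9 (U(r) = 18 - 9*r/r = 18 - 9*1 = 18 - 9 = 9)
-U(((2 - 7) + M(6))²) = -1*9 = -9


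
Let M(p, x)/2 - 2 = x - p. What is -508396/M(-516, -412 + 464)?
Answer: -127099/285 ≈ -445.96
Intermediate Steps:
M(p, x) = 4 - 2*p + 2*x (M(p, x) = 4 + 2*(x - p) = 4 + (-2*p + 2*x) = 4 - 2*p + 2*x)
-508396/M(-516, -412 + 464) = -508396/(4 - 2*(-516) + 2*(-412 + 464)) = -508396/(4 + 1032 + 2*52) = -508396/(4 + 1032 + 104) = -508396/1140 = -508396*1/1140 = -127099/285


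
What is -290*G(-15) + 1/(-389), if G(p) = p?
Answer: 1692149/389 ≈ 4350.0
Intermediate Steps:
-290*G(-15) + 1/(-389) = -290*(-15) + 1/(-389) = 4350 + 1*(-1/389) = 4350 - 1/389 = 1692149/389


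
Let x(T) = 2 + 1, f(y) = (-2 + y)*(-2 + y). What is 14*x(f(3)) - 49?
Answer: -7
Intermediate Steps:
f(y) = (-2 + y)**2
x(T) = 3
14*x(f(3)) - 49 = 14*3 - 49 = 42 - 49 = -7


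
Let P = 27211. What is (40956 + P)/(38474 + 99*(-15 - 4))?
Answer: 68167/36593 ≈ 1.8628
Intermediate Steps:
(40956 + P)/(38474 + 99*(-15 - 4)) = (40956 + 27211)/(38474 + 99*(-15 - 4)) = 68167/(38474 + 99*(-19)) = 68167/(38474 - 1881) = 68167/36593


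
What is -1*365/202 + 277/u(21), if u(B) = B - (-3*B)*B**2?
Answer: -5046253/2808204 ≈ -1.7970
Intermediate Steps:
u(B) = B + 3*B**3 (u(B) = B - (-3)*B**3 = B + 3*B**3)
-1*365/202 + 277/u(21) = -1*365/202 + 277/(21 + 3*21**3) = -365*1/202 + 277/(21 + 3*9261) = -365/202 + 277/(21 + 27783) = -365/202 + 277/27804 = -5046253/2808204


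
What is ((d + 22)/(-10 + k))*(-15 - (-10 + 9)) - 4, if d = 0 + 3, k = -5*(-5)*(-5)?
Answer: -38/27 ≈ -1.4074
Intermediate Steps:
k = -125 (k = 25*(-5) = -125)
d = 3
((d + 22)/(-10 + k))*(-15 - (-10 + 9)) - 4 = ((3 + 22)/(-10 - 125))*(-15 - (-10 + 9)) - 4 = (25/(-135))*(-15 - 1*(-1)) - 4 = (25*(-1/135))*(-15 + 1) - 4 = -5/27*(-14) - 4 = 70/27 - 4 = -38/27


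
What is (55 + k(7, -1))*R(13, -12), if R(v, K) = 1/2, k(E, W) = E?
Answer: 31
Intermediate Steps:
R(v, K) = ½
(55 + k(7, -1))*R(13, -12) = (55 + 7)*(½) = 62*(½) = 31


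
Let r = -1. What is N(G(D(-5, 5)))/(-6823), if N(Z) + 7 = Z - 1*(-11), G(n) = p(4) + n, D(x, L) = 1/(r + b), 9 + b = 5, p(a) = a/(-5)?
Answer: -3/6823 ≈ -0.00043969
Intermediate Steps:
p(a) = -a/5 (p(a) = a*(-⅕) = -a/5)
b = -4 (b = -9 + 5 = -4)
D(x, L) = -⅕ (D(x, L) = 1/(-1 - 4) = 1/(-5) = -⅕)
G(n) = -⅘ + n (G(n) = -⅕*4 + n = -⅘ + n)
N(Z) = 4 + Z (N(Z) = -7 + (Z - 1*(-11)) = -7 + (Z + 11) = -7 + (11 + Z) = 4 + Z)
N(G(D(-5, 5)))/(-6823) = (4 + (-⅘ - ⅕))/(-6823) = (4 - 1)*(-1/6823) = 3*(-1/6823) = -3/6823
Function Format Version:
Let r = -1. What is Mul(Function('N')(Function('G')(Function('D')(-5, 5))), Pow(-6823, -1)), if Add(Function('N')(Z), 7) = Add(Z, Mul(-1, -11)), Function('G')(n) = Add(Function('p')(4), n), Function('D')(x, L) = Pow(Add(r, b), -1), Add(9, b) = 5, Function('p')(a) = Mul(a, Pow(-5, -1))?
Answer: Rational(-3, 6823) ≈ -0.00043969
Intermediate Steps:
Function('p')(a) = Mul(Rational(-1, 5), a) (Function('p')(a) = Mul(a, Rational(-1, 5)) = Mul(Rational(-1, 5), a))
b = -4 (b = Add(-9, 5) = -4)
Function('D')(x, L) = Rational(-1, 5) (Function('D')(x, L) = Pow(Add(-1, -4), -1) = Pow(-5, -1) = Rational(-1, 5))
Function('G')(n) = Add(Rational(-4, 5), n) (Function('G')(n) = Add(Mul(Rational(-1, 5), 4), n) = Add(Rational(-4, 5), n))
Function('N')(Z) = Add(4, Z) (Function('N')(Z) = Add(-7, Add(Z, Mul(-1, -11))) = Add(-7, Add(Z, 11)) = Add(-7, Add(11, Z)) = Add(4, Z))
Mul(Function('N')(Function('G')(Function('D')(-5, 5))), Pow(-6823, -1)) = Mul(Add(4, Add(Rational(-4, 5), Rational(-1, 5))), Pow(-6823, -1)) = Mul(Add(4, -1), Rational(-1, 6823)) = Mul(3, Rational(-1, 6823)) = Rational(-3, 6823)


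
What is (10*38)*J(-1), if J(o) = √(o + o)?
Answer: 380*I*√2 ≈ 537.4*I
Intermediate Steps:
J(o) = √2*√o (J(o) = √(2*o) = √2*√o)
(10*38)*J(-1) = (10*38)*(√2*√(-1)) = 380*(√2*I) = 380*(I*√2) = 380*I*√2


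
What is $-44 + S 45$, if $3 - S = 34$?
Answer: $-1439$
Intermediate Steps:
$S = -31$ ($S = 3 - 34 = -31$)
$-44 + S 45 = -44 - 1395 = -1439$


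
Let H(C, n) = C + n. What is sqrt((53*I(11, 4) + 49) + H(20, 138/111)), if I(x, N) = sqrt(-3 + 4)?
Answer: 4*sqrt(10545)/37 ≈ 11.102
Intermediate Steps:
I(x, N) = 1 (I(x, N) = sqrt(1) = 1)
sqrt((53*I(11, 4) + 49) + H(20, 138/111)) = sqrt((53*1 + 49) + (20 + 138/111)) = sqrt((53 + 49) + (20 + 138*(1/111))) = sqrt(102 + (20 + 46/37)) = sqrt(102 + 786/37) = sqrt(4560/37) = 4*sqrt(10545)/37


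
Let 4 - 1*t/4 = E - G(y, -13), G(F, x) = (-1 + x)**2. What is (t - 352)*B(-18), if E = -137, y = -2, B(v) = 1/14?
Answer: 498/7 ≈ 71.143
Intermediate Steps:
B(v) = 1/14
t = 1348 (t = 16 - 4*(-137 - (-1 - 13)**2) = 16 - 4*(-137 - 1*(-14)**2) = 16 - 4*(-137 - 1*196) = 16 - 4*(-137 - 196) = 16 - 4*(-333) = 16 + 1332 = 1348)
(t - 352)*B(-18) = (1348 - 352)*(1/14) = 996*(1/14) = 498/7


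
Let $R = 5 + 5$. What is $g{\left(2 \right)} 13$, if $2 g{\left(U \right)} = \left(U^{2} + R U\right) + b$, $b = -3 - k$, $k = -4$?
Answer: $\frac{325}{2} \approx 162.5$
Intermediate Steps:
$R = 10$
$b = 1$ ($b = -3 - -4 = -3 + 4 = 1$)
$g{\left(U \right)} = \frac{1}{2} + \frac{U^{2}}{2} + 5 U$ ($g{\left(U \right)} = \frac{\left(U^{2} + 10 U\right) + 1}{2} = \frac{1 + U^{2} + 10 U}{2} = \frac{1}{2} + \frac{U^{2}}{2} + 5 U$)
$g{\left(2 \right)} 13 = \left(\frac{1}{2} + \frac{2^{2}}{2} + 5 \cdot 2\right) 13 = \left(\frac{1}{2} + \frac{1}{2} \cdot 4 + 10\right) 13 = \left(\frac{1}{2} + 2 + 10\right) 13 = \frac{25}{2} \cdot 13 = \frac{325}{2}$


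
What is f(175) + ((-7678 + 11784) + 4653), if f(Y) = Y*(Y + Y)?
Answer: 70009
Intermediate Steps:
f(Y) = 2*Y² (f(Y) = Y*(2*Y) = 2*Y²)
f(175) + ((-7678 + 11784) + 4653) = 2*175² + ((-7678 + 11784) + 4653) = 2*30625 + (4106 + 4653) = 61250 + 8759 = 70009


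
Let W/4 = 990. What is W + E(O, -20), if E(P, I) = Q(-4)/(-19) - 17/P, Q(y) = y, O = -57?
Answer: 225749/57 ≈ 3960.5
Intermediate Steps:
W = 3960 (W = 4*990 = 3960)
E(P, I) = 4/19 - 17/P (E(P, I) = -4/(-19) - 17/P = -4*(-1/19) - 17/P = 4/19 - 17/P)
W + E(O, -20) = 3960 + (4/19 - 17/(-57)) = 3960 + (4/19 - 17*(-1/57)) = 3960 + (4/19 + 17/57) = 3960 + 29/57 = 225749/57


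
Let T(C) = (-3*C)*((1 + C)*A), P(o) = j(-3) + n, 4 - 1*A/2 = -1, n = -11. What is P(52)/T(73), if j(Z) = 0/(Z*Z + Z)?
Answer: 11/162060 ≈ 6.7876e-5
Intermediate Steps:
A = 10 (A = 8 - 2*(-1) = 8 + 2 = 10)
j(Z) = 0 (j(Z) = 0/(Z² + Z) = 0/(Z + Z²) = 0)
P(o) = -11 (P(o) = 0 - 11 = -11)
T(C) = -3*C*(10 + 10*C) (T(C) = (-3*C)*((1 + C)*10) = (-3*C)*(10 + 10*C) = -3*C*(10 + 10*C))
P(52)/T(73) = -11*(-1/(2190*(1 + 73))) = -11/((-30*73*74)) = -11/(-162060) = -11*(-1/162060) = 11/162060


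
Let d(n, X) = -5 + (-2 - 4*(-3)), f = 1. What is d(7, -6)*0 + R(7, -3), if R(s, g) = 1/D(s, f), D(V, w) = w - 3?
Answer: -½ ≈ -0.50000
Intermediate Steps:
D(V, w) = -3 + w
R(s, g) = -½ (R(s, g) = 1/(-3 + 1) = 1/(-2) = -½)
d(n, X) = 5 (d(n, X) = -5 + (-2 + 12) = -5 + 10 = 5)
d(7, -6)*0 + R(7, -3) = 5*0 - ½ = 0 - ½ = -½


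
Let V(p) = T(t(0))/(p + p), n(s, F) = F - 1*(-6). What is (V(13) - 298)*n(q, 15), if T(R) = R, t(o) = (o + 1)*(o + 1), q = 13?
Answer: -162687/26 ≈ -6257.2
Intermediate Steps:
t(o) = (1 + o)**2 (t(o) = (1 + o)*(1 + o) = (1 + o)**2)
n(s, F) = 6 + F (n(s, F) = F + 6 = 6 + F)
V(p) = 1/(2*p) (V(p) = (1 + 0)**2/(p + p) = 1**2/(2*p) = (1/(2*p))*1 = 1/(2*p))
(V(13) - 298)*n(q, 15) = ((1/2)/13 - 298)*(6 + 15) = ((1/2)*(1/13) - 298)*21 = (1/26 - 298)*21 = -7747/26*21 = -162687/26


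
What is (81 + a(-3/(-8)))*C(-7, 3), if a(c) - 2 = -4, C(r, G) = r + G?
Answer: -316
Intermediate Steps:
C(r, G) = G + r
a(c) = -2 (a(c) = 2 - 4 = -2)
(81 + a(-3/(-8)))*C(-7, 3) = (81 - 2)*(3 - 7) = 79*(-4) = -316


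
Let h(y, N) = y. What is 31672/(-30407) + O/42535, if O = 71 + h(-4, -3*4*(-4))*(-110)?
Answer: -1331630543/1293361745 ≈ -1.0296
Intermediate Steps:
O = 511 (O = 71 - 4*(-110) = 71 + 440 = 511)
31672/(-30407) + O/42535 = 31672/(-30407) + 511/42535 = 31672*(-1/30407) + 511*(1/42535) = -31672/30407 + 511/42535 = -1331630543/1293361745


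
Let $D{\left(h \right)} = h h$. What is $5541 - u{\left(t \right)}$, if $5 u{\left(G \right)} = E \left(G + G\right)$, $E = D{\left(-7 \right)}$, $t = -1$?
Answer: $\frac{27803}{5} \approx 5560.6$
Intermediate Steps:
$D{\left(h \right)} = h^{2}$
$E = 49$ ($E = \left(-7\right)^{2} = 49$)
$u{\left(G \right)} = \frac{98 G}{5}$ ($u{\left(G \right)} = \frac{49 \left(G + G\right)}{5} = \frac{49 \cdot 2 G}{5} = \frac{98 G}{5}$)
$5541 - u{\left(t \right)} = 5541 - \frac{98}{5} \left(-1\right) = 5541 - - \frac{98}{5} = 5541 + \frac{98}{5} = \frac{27803}{5}$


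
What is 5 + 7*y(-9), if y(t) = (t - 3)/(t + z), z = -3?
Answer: 12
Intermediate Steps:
y(t) = 1 (y(t) = (t - 3)/(t - 3) = (-3 + t)/(-3 + t) = 1)
5 + 7*y(-9) = 5 + 7*1 = 5 + 7 = 12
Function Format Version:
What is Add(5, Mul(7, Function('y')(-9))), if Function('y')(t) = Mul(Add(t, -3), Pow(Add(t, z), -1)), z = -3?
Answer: 12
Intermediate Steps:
Function('y')(t) = 1 (Function('y')(t) = Mul(Add(t, -3), Pow(Add(t, -3), -1)) = Mul(Add(-3, t), Pow(Add(-3, t), -1)) = 1)
Add(5, Mul(7, Function('y')(-9))) = Add(5, Mul(7, 1)) = Add(5, 7) = 12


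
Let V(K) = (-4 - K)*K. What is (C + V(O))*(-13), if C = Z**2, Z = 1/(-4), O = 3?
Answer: 4355/16 ≈ 272.19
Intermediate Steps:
V(K) = K*(-4 - K)
Z = -1/4 ≈ -0.25000
C = 1/16 (C = (-1/4)**2 = 1/16 ≈ 0.062500)
(C + V(O))*(-13) = (1/16 - 1*3*(4 + 3))*(-13) = (1/16 - 1*3*7)*(-13) = (1/16 - 21)*(-13) = -335/16*(-13) = 4355/16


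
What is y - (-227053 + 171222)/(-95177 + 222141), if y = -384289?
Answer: -48790812765/126964 ≈ -3.8429e+5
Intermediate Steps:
y - (-227053 + 171222)/(-95177 + 222141) = -384289 - (-227053 + 171222)/(-95177 + 222141) = -384289 - (-55831)/126964 = -384289 - 1*(-55831/126964) = -384289 + 55831/126964 = -48790812765/126964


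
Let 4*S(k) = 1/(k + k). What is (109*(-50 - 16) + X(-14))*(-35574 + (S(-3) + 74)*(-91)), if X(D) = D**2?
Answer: 3552538199/12 ≈ 2.9605e+8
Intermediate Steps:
S(k) = 1/(8*k) (S(k) = 1/(4*(k + k)) = 1/(4*((2*k))) = (1/(2*k))/4 = 1/(8*k))
(109*(-50 - 16) + X(-14))*(-35574 + (S(-3) + 74)*(-91)) = (109*(-50 - 16) + (-14)**2)*(-35574 + ((1/8)/(-3) + 74)*(-91)) = (109*(-66) + 196)*(-35574 + ((1/8)*(-1/3) + 74)*(-91)) = (-7194 + 196)*(-35574 + (-1/24 + 74)*(-91)) = -6998*(-35574 + (1775/24)*(-91)) = -6998*(-35574 - 161525/24) = -6998*(-1015301/24) = 3552538199/12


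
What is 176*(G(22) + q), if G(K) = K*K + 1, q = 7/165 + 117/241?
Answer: 308912272/3615 ≈ 85453.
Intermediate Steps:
q = 20992/39765 (q = 7*(1/165) + 117*(1/241) = 7/165 + 117/241 = 20992/39765 ≈ 0.52790)
G(K) = 1 + K² (G(K) = K² + 1 = 1 + K²)
176*(G(22) + q) = 176*((1 + 22²) + 20992/39765) = 176*((1 + 484) + 20992/39765) = 176*(485 + 20992/39765) = 176*(19307017/39765) = 308912272/3615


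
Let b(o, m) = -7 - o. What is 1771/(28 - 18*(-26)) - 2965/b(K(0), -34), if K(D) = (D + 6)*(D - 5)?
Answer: -1429907/11408 ≈ -125.34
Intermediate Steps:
K(D) = (-5 + D)*(6 + D) (K(D) = (6 + D)*(-5 + D) = (-5 + D)*(6 + D))
1771/(28 - 18*(-26)) - 2965/b(K(0), -34) = 1771/(28 - 18*(-26)) - 2965/(-7 - (-30 + 0 + 0²)) = 1771/(28 + 468) - 2965/(-7 - (-30 + 0 + 0)) = 1771/496 - 2965/(-7 - 1*(-30)) = 1771*(1/496) - 2965/(-7 + 30) = 1771/496 - 2965/23 = -1429907/11408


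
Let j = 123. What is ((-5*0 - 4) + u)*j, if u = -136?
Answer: -17220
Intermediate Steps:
((-5*0 - 4) + u)*j = ((-5*0 - 4) - 136)*123 = ((0 - 4) - 136)*123 = (-4 - 136)*123 = -140*123 = -17220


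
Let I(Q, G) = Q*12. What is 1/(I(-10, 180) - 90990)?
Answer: -1/91110 ≈ -1.0976e-5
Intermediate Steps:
I(Q, G) = 12*Q
1/(I(-10, 180) - 90990) = 1/(12*(-10) - 90990) = 1/(-120 - 90990) = 1/(-91110) = -1/91110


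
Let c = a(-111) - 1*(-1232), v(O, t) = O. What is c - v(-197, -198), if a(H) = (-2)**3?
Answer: 1421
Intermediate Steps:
a(H) = -8
c = 1224 (c = -8 - 1*(-1232) = -8 + 1232 = 1224)
c - v(-197, -198) = 1224 - 1*(-197) = 1224 + 197 = 1421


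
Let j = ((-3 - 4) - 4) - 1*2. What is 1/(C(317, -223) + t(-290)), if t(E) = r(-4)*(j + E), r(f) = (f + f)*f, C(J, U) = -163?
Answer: -1/9859 ≈ -0.00010143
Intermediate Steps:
j = -13 (j = (-7 - 4) - 2 = -11 - 2 = -13)
r(f) = 2*f² (r(f) = (2*f)*f = 2*f²)
t(E) = -416 + 32*E (t(E) = (2*(-4)²)*(-13 + E) = (2*16)*(-13 + E) = 32*(-13 + E) = -416 + 32*E)
1/(C(317, -223) + t(-290)) = 1/(-163 + (-416 + 32*(-290))) = 1/(-163 + (-416 - 9280)) = 1/(-163 - 9696) = 1/(-9859) = -1/9859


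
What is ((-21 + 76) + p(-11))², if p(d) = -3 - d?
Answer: 3969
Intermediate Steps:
((-21 + 76) + p(-11))² = ((-21 + 76) + (-3 - 1*(-11)))² = (55 + (-3 + 11))² = (55 + 8)² = 63² = 3969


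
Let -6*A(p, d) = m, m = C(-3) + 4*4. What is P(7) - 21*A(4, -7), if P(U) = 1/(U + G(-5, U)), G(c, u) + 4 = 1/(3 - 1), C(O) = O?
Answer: 641/14 ≈ 45.786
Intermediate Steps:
G(c, u) = -7/2 (G(c, u) = -4 + 1/(3 - 1) = -4 + 1/2 = -4 + ½ = -7/2)
m = 13 (m = -3 + 4*4 = -3 + 16 = 13)
A(p, d) = -13/6 (A(p, d) = -⅙*13 = -13/6)
P(U) = 1/(-7/2 + U) (P(U) = 1/(U - 7/2) = 1/(-7/2 + U))
P(7) - 21*A(4, -7) = 2/(-7 + 2*7) - 21*(-13/6) = 2/(-7 + 14) + 91/2 = 2/7 + 91/2 = 641/14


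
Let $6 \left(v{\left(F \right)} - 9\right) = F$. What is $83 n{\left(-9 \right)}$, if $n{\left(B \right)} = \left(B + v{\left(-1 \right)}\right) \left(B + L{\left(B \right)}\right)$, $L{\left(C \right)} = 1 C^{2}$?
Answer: $-996$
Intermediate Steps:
$L{\left(C \right)} = C^{2}$
$v{\left(F \right)} = 9 + \frac{F}{6}$
$n{\left(B \right)} = \left(\frac{53}{6} + B\right) \left(B + B^{2}\right)$ ($n{\left(B \right)} = \left(B + \left(9 + \frac{1}{6} \left(-1\right)\right)\right) \left(B + B^{2}\right) = \left(B + \left(9 - \frac{1}{6}\right)\right) \left(B + B^{2}\right) = \left(B + \frac{53}{6}\right) \left(B + B^{2}\right) = \left(\frac{53}{6} + B\right) \left(B + B^{2}\right)$)
$83 n{\left(-9 \right)} = 83 \cdot \frac{1}{6} \left(-9\right) \left(53 + 6 \left(-9\right)^{2} + 59 \left(-9\right)\right) = 83 \cdot \frac{1}{6} \left(-9\right) \left(53 + 6 \cdot 81 - 531\right) = 83 \cdot \frac{1}{6} \left(-9\right) \left(53 + 486 - 531\right) = 83 \cdot \frac{1}{6} \left(-9\right) 8 = 83 \left(-12\right) = -996$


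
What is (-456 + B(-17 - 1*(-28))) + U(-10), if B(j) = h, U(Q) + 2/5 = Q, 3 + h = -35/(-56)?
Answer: -18751/40 ≈ -468.77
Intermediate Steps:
h = -19/8 (h = -3 - 35/(-56) = -3 - 35*(-1/56) = -3 + 5/8 = -19/8 ≈ -2.3750)
U(Q) = -⅖ + Q
B(j) = -19/8
(-456 + B(-17 - 1*(-28))) + U(-10) = (-456 - 19/8) + (-⅖ - 10) = -3667/8 - 52/5 = -18751/40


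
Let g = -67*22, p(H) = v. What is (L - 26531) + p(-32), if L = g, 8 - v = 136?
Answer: -28133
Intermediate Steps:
v = -128 (v = 8 - 1*136 = 8 - 136 = -128)
p(H) = -128
g = -1474
L = -1474
(L - 26531) + p(-32) = (-1474 - 26531) - 128 = -28005 - 128 = -28133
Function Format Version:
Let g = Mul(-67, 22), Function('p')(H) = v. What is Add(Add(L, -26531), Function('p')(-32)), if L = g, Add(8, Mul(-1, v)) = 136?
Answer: -28133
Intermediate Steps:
v = -128 (v = Add(8, Mul(-1, 136)) = Add(8, -136) = -128)
Function('p')(H) = -128
g = -1474
L = -1474
Add(Add(L, -26531), Function('p')(-32)) = Add(Add(-1474, -26531), -128) = Add(-28005, -128) = -28133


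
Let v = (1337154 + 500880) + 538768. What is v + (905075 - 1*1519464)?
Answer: 1762413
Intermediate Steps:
v = 2376802 (v = 1838034 + 538768 = 2376802)
v + (905075 - 1*1519464) = 2376802 + (905075 - 1*1519464) = 2376802 + (905075 - 1519464) = 2376802 - 614389 = 1762413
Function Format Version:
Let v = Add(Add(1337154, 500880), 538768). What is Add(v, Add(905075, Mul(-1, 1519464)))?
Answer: 1762413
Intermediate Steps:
v = 2376802 (v = Add(1838034, 538768) = 2376802)
Add(v, Add(905075, Mul(-1, 1519464))) = Add(2376802, Add(905075, Mul(-1, 1519464))) = Add(2376802, Add(905075, -1519464)) = Add(2376802, -614389) = 1762413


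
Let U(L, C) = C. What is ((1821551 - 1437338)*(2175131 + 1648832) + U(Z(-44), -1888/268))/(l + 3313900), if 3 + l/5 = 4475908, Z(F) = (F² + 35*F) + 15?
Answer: 98437491839501/1721459475 ≈ 57183.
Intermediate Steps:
Z(F) = 15 + F² + 35*F
l = 22379525 (l = -15 + 5*4475908 = -15 + 22379540 = 22379525)
((1821551 - 1437338)*(2175131 + 1648832) + U(Z(-44), -1888/268))/(l + 3313900) = ((1821551 - 1437338)*(2175131 + 1648832) - 1888/268)/(22379525 + 3313900) = (384213*3823963 - 1888*1/268)/25693425 = (1469216296119 - 472/67)*(1/25693425) = (98437491839501/67)*(1/25693425) = 98437491839501/1721459475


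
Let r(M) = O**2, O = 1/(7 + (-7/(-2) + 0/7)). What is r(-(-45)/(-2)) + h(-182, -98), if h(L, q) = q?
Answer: -43214/441 ≈ -97.991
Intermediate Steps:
O = 2/21 (O = 1/(7 + (-7*(-1/2) + 0*(1/7))) = 1/(7 + (7/2 + 0)) = 1/(7 + 7/2) = 1/(21/2) = 2/21 ≈ 0.095238)
r(M) = 4/441 (r(M) = (2/21)**2 = 4/441)
r(-(-45)/(-2)) + h(-182, -98) = 4/441 - 98 = -43214/441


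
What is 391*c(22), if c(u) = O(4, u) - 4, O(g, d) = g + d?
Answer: 8602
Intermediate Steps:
O(g, d) = d + g
c(u) = u (c(u) = (u + 4) - 4 = (4 + u) - 4 = u)
391*c(22) = 391*22 = 8602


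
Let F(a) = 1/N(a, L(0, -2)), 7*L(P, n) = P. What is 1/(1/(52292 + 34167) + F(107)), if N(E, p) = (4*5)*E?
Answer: 185022260/88599 ≈ 2088.3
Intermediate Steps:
L(P, n) = P/7
N(E, p) = 20*E
F(a) = 1/(20*a)
1/(1/(52292 + 34167) + F(107)) = 1/(1/(52292 + 34167) + (1/20)/107) = 1/(1/86459 + (1/20)*(1/107)) = 1/(1/86459 + 1/2140) = 1/(88599/185022260) = 185022260/88599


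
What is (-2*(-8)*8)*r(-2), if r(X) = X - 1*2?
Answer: -512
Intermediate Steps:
r(X) = -2 + X (r(X) = X - 2 = -2 + X)
(-2*(-8)*8)*r(-2) = (-2*(-8)*8)*(-2 - 2) = (16*8)*(-4) = 128*(-4) = -512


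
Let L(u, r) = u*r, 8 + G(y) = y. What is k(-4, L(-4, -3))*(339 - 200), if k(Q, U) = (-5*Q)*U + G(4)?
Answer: 32804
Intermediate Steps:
G(y) = -8 + y
L(u, r) = r*u
k(Q, U) = -4 - 5*Q*U (k(Q, U) = (-5*Q)*U + (-8 + 4) = -5*Q*U - 4 = -4 - 5*Q*U)
k(-4, L(-4, -3))*(339 - 200) = (-4 - 5*(-4)*(-3*(-4)))*(339 - 200) = (-4 - 5*(-4)*12)*139 = (-4 + 240)*139 = 236*139 = 32804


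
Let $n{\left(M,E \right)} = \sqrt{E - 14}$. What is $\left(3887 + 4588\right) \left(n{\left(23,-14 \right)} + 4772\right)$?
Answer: $40442700 + 16950 i \sqrt{7} \approx 4.0443 \cdot 10^{7} + 44846.0 i$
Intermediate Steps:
$n{\left(M,E \right)} = \sqrt{-14 + E}$
$\left(3887 + 4588\right) \left(n{\left(23,-14 \right)} + 4772\right) = \left(3887 + 4588\right) \left(\sqrt{-14 - 14} + 4772\right) = 8475 \left(\sqrt{-28} + 4772\right) = 8475 \left(2 i \sqrt{7} + 4772\right) = 8475 \left(4772 + 2 i \sqrt{7}\right) = 40442700 + 16950 i \sqrt{7}$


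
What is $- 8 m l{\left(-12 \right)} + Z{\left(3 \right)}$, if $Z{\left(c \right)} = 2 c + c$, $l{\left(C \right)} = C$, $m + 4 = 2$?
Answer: $-183$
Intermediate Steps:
$m = -2$ ($m = -4 + 2 = -2$)
$Z{\left(c \right)} = 3 c$
$- 8 m l{\left(-12 \right)} + Z{\left(3 \right)} = \left(-8\right) \left(-2\right) \left(-12\right) + 3 \cdot 3 = 16 \left(-12\right) + 9 = -192 + 9 = -183$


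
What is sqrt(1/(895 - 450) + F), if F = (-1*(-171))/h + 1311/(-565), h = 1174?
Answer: I*sqrt(7571171349817910)/59034590 ≈ 1.4739*I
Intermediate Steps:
F = -1442499/663310 (F = -1*(-171)/1174 + 1311/(-565) = 171*(1/1174) + 1311*(-1/565) = 171/1174 - 1311/565 = -1442499/663310 ≈ -2.1747)
sqrt(1/(895 - 450) + F) = sqrt(1/(895 - 450) - 1442499/663310) = sqrt(1/445 - 1442499/663310) = sqrt(-128249749/59034590) = I*sqrt(7571171349817910)/59034590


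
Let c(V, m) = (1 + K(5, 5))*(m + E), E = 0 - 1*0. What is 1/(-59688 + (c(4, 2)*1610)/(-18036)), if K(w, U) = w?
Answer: -1503/89712674 ≈ -1.6753e-5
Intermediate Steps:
E = 0 (E = 0 + 0 = 0)
c(V, m) = 6*m (c(V, m) = (1 + 5)*(m + 0) = 6*m)
1/(-59688 + (c(4, 2)*1610)/(-18036)) = 1/(-59688 + ((6*2)*1610)/(-18036)) = 1/(-59688 + (12*1610)*(-1/18036)) = 1/(-59688 + 19320*(-1/18036)) = 1/(-59688 - 1610/1503) = 1/(-89712674/1503) = -1503/89712674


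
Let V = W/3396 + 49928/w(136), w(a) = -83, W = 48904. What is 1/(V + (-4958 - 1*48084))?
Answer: -70467/3779084728 ≈ -1.8647e-5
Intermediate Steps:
V = -41374114/70467 (V = 48904/3396 + 49928/(-83) = 48904*(1/3396) + 49928*(-1/83) = 12226/849 - 49928/83 = -41374114/70467 ≈ -587.14)
1/(V + (-4958 - 1*48084)) = 1/(-41374114/70467 + (-4958 - 1*48084)) = 1/(-41374114/70467 + (-4958 - 48084)) = 1/(-41374114/70467 - 53042) = 1/(-3779084728/70467) = -70467/3779084728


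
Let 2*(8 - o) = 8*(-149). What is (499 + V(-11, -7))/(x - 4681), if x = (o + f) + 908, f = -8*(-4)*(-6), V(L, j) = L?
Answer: -488/3361 ≈ -0.14519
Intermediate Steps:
o = 604 (o = 8 - 4*(-149) = 8 - ½*(-1192) = 8 + 596 = 604)
f = -192 (f = 32*(-6) = -192)
x = 1320 (x = (604 - 192) + 908 = 412 + 908 = 1320)
(499 + V(-11, -7))/(x - 4681) = (499 - 11)/(1320 - 4681) = 488/(-3361) = 488*(-1/3361) = -488/3361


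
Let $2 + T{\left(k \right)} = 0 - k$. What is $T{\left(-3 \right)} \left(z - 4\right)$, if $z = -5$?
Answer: $-9$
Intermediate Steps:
$T{\left(k \right)} = -2 - k$ ($T{\left(k \right)} = -2 + \left(0 - k\right) = -2 - k$)
$T{\left(-3 \right)} \left(z - 4\right) = \left(-2 - -3\right) \left(-5 - 4\right) = \left(-2 + 3\right) \left(-9\right) = 1 \left(-9\right) = -9$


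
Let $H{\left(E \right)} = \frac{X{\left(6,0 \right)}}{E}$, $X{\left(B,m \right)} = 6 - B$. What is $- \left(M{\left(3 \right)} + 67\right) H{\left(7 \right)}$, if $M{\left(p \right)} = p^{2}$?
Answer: $0$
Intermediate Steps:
$H{\left(E \right)} = 0$ ($H{\left(E \right)} = \frac{6 - 6}{E} = \frac{0}{E} = 0$)
$- \left(M{\left(3 \right)} + 67\right) H{\left(7 \right)} = - \left(3^{2} + 67\right) 0 = - \left(9 + 67\right) 0 = - 76 \cdot 0 = \left(-1\right) 0 = 0$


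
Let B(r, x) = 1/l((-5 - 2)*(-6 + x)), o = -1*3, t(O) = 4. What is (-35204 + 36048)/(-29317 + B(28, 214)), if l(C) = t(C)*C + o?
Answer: -1229497/42707540 ≈ -0.028789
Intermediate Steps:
o = -3
l(C) = -3 + 4*C (l(C) = 4*C - 3 = -3 + 4*C)
B(r, x) = 1/(165 - 28*x) (B(r, x) = 1/(-3 + 4*((-5 - 2)*(-6 + x))) = 1/(-3 + 4*(-7*(-6 + x))) = 1/(-3 + 4*(42 - 7*x)) = 1/(-3 + (168 - 28*x)) = 1/(165 - 28*x))
(-35204 + 36048)/(-29317 + B(28, 214)) = (-35204 + 36048)/(-29317 - 1/(-165 + 28*214)) = 844/(-29317 - 1/(-165 + 5992)) = 844/(-29317 - 1/5827) = 844/(-170830160/5827) = 844*(-5827/170830160) = -1229497/42707540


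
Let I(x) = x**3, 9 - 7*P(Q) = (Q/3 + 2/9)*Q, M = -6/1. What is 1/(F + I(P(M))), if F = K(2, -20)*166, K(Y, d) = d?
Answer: -9261/30746645 ≈ -0.00030120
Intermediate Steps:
M = -6 (M = -6*1 = -6)
P(Q) = 9/7 - Q*(2/9 + Q/3)/7 (P(Q) = 9/7 - (Q/3 + 2/9)*Q/7 = 9/7 - (2/9 + Q/3)*Q/7 = 9/7 - Q*(2/9 + Q/3)/7)
F = -3320 (F = -20*166 = -3320)
1/(F + I(P(M))) = 1/(-3320 + (9/7 - 2/63*(-6) - 1/21*(-6)**2)**3) = 1/(-3320 + (9/7 + 4/21 - 1/21*36)**3) = 1/(-3320 + (9/7 + 4/21 - 12/7)**3) = 1/(-3320 + (-5/21)**3) = 1/(-3320 - 125/9261) = 1/(-30746645/9261) = -9261/30746645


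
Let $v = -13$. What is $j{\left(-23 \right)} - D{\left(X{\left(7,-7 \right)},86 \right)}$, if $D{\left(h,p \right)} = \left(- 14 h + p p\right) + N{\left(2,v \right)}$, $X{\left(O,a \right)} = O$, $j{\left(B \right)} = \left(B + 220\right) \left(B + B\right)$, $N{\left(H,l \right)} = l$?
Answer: $-16347$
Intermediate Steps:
$j{\left(B \right)} = 2 B \left(220 + B\right)$ ($j{\left(B \right)} = \left(220 + B\right) 2 B = 2 B \left(220 + B\right)$)
$D{\left(h,p \right)} = -13 + p^{2} - 14 h$ ($D{\left(h,p \right)} = \left(- 14 h + p p\right) - 13 = \left(- 14 h + p^{2}\right) - 13 = \left(p^{2} - 14 h\right) - 13 = -13 + p^{2} - 14 h$)
$j{\left(-23 \right)} - D{\left(X{\left(7,-7 \right)},86 \right)} = 2 \left(-23\right) \left(220 - 23\right) - \left(-13 + 86^{2} - 98\right) = 2 \left(-23\right) 197 - \left(-13 + 7396 - 98\right) = -9062 - 7285 = -16347$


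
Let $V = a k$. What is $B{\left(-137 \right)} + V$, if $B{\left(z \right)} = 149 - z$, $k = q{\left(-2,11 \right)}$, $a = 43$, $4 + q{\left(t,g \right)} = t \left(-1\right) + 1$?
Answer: $243$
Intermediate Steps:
$q{\left(t,g \right)} = -3 - t$ ($q{\left(t,g \right)} = -4 + \left(t \left(-1\right) + 1\right) = -4 - \left(-1 + t\right) = -3 - t$)
$k = -1$ ($k = -3 - -2 = -3 + 2 = -1$)
$V = -43$ ($V = 43 \left(-1\right) = -43$)
$B{\left(-137 \right)} + V = \left(149 - -137\right) - 43 = \left(149 + 137\right) - 43 = 286 - 43 = 243$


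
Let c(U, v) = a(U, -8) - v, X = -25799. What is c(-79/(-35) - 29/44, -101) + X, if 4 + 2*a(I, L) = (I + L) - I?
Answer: -25704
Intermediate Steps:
a(I, L) = -2 + L/2 (a(I, L) = -2 + ((I + L) - I)/2 = -2 + L/2)
c(U, v) = -6 - v (c(U, v) = (-2 + (½)*(-8)) - v = (-2 - 4) - v = -6 - v)
c(-79/(-35) - 29/44, -101) + X = (-6 - 1*(-101)) - 25799 = (-6 + 101) - 25799 = 95 - 25799 = -25704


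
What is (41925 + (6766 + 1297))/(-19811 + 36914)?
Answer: 49988/17103 ≈ 2.9228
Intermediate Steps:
(41925 + (6766 + 1297))/(-19811 + 36914) = (41925 + 8063)/17103 = 49988*(1/17103) = 49988/17103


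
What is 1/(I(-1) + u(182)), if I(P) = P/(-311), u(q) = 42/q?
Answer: 4043/946 ≈ 4.2738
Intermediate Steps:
I(P) = -P/311 (I(P) = P*(-1/311) = -P/311)
1/(I(-1) + u(182)) = 1/(-1/311*(-1) + 42/182) = 1/(1/311 + 42*(1/182)) = 1/(1/311 + 3/13) = 1/(946/4043) = 4043/946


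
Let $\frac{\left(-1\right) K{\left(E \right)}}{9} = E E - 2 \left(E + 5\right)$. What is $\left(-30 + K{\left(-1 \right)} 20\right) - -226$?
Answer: $1456$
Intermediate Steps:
$K{\left(E \right)} = 90 - 9 E^{2} + 18 E$ ($K{\left(E \right)} = - 9 \left(E E - 2 \left(E + 5\right)\right) = - 9 \left(E^{2} - 2 \left(5 + E\right)\right) = - 9 \left(E^{2} - \left(10 + 2 E\right)\right) = - 9 \left(-10 + E^{2} - 2 E\right) = 90 - 9 E^{2} + 18 E$)
$\left(-30 + K{\left(-1 \right)} 20\right) - -226 = \left(-30 + \left(90 - 9 \left(-1\right)^{2} + 18 \left(-1\right)\right) 20\right) - -226 = \left(-30 + \left(90 - 9 - 18\right) 20\right) + 226 = \left(-30 + 63 \cdot 20\right) + 226 = \left(-30 + 1260\right) + 226 = 1230 + 226 = 1456$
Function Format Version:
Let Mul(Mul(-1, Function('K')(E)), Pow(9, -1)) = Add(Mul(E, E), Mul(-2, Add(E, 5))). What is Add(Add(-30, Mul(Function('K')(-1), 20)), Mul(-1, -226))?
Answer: 1456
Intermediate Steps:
Function('K')(E) = Add(90, Mul(-9, Pow(E, 2)), Mul(18, E)) (Function('K')(E) = Mul(-9, Add(Mul(E, E), Mul(-2, Add(E, 5)))) = Mul(-9, Add(Pow(E, 2), Mul(-2, Add(5, E)))) = Mul(-9, Add(Pow(E, 2), Add(-10, Mul(-2, E)))) = Mul(-9, Add(-10, Pow(E, 2), Mul(-2, E))) = Add(90, Mul(-9, Pow(E, 2)), Mul(18, E)))
Add(Add(-30, Mul(Function('K')(-1), 20)), Mul(-1, -226)) = Add(Add(-30, Mul(Add(90, Mul(-9, Pow(-1, 2)), Mul(18, -1)), 20)), Mul(-1, -226)) = Add(Add(-30, Mul(Add(90, Mul(-9, 1), -18), 20)), 226) = Add(Add(-30, Mul(Add(90, -9, -18), 20)), 226) = Add(Add(-30, Mul(63, 20)), 226) = Add(Add(-30, 1260), 226) = Add(1230, 226) = 1456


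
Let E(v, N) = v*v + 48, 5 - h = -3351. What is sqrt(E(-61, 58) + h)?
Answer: 5*sqrt(285) ≈ 84.410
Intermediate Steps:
h = 3356 (h = 5 - 1*(-3351) = 5 + 3351 = 3356)
E(v, N) = 48 + v**2 (E(v, N) = v**2 + 48 = 48 + v**2)
sqrt(E(-61, 58) + h) = sqrt((48 + (-61)**2) + 3356) = sqrt((48 + 3721) + 3356) = sqrt(3769 + 3356) = sqrt(7125) = 5*sqrt(285)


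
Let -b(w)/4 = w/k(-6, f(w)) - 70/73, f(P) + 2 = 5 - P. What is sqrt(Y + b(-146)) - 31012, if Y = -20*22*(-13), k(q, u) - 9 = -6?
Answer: -31012 + 22*sqrt(586482)/219 ≈ -30935.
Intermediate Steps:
f(P) = 3 - P (f(P) = -2 + (5 - P) = 3 - P)
k(q, u) = 3 (k(q, u) = 9 - 6 = 3)
b(w) = 280/73 - 4*w/3 (b(w) = -4*(w/3 - 70/73) = -4*(-70/73 + w/3) = 280/73 - 4*w/3)
Y = 5720 (Y = -440*(-13) = 5720)
sqrt(Y + b(-146)) - 31012 = sqrt(5720 + (280/73 - 4/3*(-146))) - 31012 = sqrt(5720 + (280/73 + 584/3)) - 31012 = sqrt(5720 + 43472/219) - 31012 = sqrt(1296152/219) - 31012 = 22*sqrt(586482)/219 - 31012 = -31012 + 22*sqrt(586482)/219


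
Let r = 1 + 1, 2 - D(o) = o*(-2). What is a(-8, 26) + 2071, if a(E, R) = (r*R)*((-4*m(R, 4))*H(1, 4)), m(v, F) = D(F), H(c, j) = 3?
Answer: -4169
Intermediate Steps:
D(o) = 2 + 2*o (D(o) = 2 - o*(-2) = 2 - (-2)*o = 2 + 2*o)
m(v, F) = 2 + 2*F
r = 2
a(E, R) = -240*R (a(E, R) = (2*R)*(-4*(2 + 2*4)*3) = (2*R)*(-4*(2 + 8)*3) = (2*R)*(-4*10*3) = (2*R)*(-40*3) = (2*R)*(-120) = -240*R)
a(-8, 26) + 2071 = -240*26 + 2071 = -6240 + 2071 = -4169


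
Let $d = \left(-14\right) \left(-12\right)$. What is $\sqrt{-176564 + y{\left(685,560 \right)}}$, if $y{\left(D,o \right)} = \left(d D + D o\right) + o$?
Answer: $2 \sqrt{80669} \approx 568.05$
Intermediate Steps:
$d = 168$
$y{\left(D,o \right)} = o + 168 D + D o$ ($y{\left(D,o \right)} = \left(168 D + D o\right) + o = o + 168 D + D o$)
$\sqrt{-176564 + y{\left(685,560 \right)}} = \sqrt{-176564 + \left(560 + 168 \cdot 685 + 685 \cdot 560\right)} = \sqrt{-176564 + \left(560 + 115080 + 383600\right)} = \sqrt{-176564 + 499240} = \sqrt{322676} = 2 \sqrt{80669}$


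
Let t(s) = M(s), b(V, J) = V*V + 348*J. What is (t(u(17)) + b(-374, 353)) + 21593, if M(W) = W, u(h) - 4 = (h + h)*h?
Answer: 284895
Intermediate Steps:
b(V, J) = V² + 348*J
u(h) = 4 + 2*h² (u(h) = 4 + (h + h)*h = 4 + (2*h)*h = 4 + 2*h²)
t(s) = s
(t(u(17)) + b(-374, 353)) + 21593 = ((4 + 2*17²) + ((-374)² + 348*353)) + 21593 = ((4 + 2*289) + (139876 + 122844)) + 21593 = ((4 + 578) + 262720) + 21593 = (582 + 262720) + 21593 = 263302 + 21593 = 284895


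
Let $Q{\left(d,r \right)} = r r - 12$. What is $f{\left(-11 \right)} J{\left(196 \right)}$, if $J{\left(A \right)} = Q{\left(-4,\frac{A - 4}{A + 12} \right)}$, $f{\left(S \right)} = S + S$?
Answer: $\frac{41448}{169} \approx 245.25$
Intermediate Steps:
$f{\left(S \right)} = 2 S$
$Q{\left(d,r \right)} = -12 + r^{2}$ ($Q{\left(d,r \right)} = r^{2} - 12 = -12 + r^{2}$)
$J{\left(A \right)} = -12 + \frac{\left(-4 + A\right)^{2}}{\left(12 + A\right)^{2}}$ ($J{\left(A \right)} = -12 + \left(\frac{A - 4}{A + 12}\right)^{2} = -12 + \left(\frac{-4 + A}{12 + A}\right)^{2} = -12 + \frac{\left(-4 + A\right)^{2}}{\left(12 + A\right)^{2}}$)
$f{\left(-11 \right)} J{\left(196 \right)} = 2 \left(-11\right) \left(-12 + \frac{\left(-4 + 196\right)^{2}}{\left(12 + 196\right)^{2}}\right) = - 22 \left(-12 + \frac{192^{2}}{43264}\right) = - 22 \left(-12 + 36864 \cdot \frac{1}{43264}\right) = - 22 \left(-12 + \frac{144}{169}\right) = \left(-22\right) \left(- \frac{1884}{169}\right) = \frac{41448}{169}$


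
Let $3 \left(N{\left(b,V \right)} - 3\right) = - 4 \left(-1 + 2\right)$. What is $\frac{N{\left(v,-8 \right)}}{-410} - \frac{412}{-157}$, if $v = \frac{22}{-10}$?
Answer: $\frac{101195}{38622} \approx 2.6201$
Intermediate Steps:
$v = - \frac{11}{5}$ ($v = 22 \left(- \frac{1}{10}\right) = - \frac{11}{5} \approx -2.2$)
$N{\left(b,V \right)} = \frac{5}{3}$ ($N{\left(b,V \right)} = 3 + \frac{\left(-4\right) \left(-1 + 2\right)}{3} = 3 + \frac{\left(-4\right) 1}{3} = 3 + \frac{1}{3} \left(-4\right) = 3 - \frac{4}{3} = \frac{5}{3}$)
$\frac{N{\left(v,-8 \right)}}{-410} - \frac{412}{-157} = \frac{5}{3 \left(-410\right)} - \frac{412}{-157} = \frac{5}{3} \left(- \frac{1}{410}\right) - - \frac{412}{157} = - \frac{1}{246} + \frac{412}{157} = \frac{101195}{38622}$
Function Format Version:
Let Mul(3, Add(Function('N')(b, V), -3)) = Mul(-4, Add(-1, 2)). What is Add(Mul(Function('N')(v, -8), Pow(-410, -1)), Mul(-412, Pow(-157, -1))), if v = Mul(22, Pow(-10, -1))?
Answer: Rational(101195, 38622) ≈ 2.6201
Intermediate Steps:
v = Rational(-11, 5) (v = Mul(22, Rational(-1, 10)) = Rational(-11, 5) ≈ -2.2000)
Function('N')(b, V) = Rational(5, 3) (Function('N')(b, V) = Add(3, Mul(Rational(1, 3), Mul(-4, Add(-1, 2)))) = Add(3, Mul(Rational(1, 3), Mul(-4, 1))) = Add(3, Mul(Rational(1, 3), -4)) = Add(3, Rational(-4, 3)) = Rational(5, 3))
Add(Mul(Function('N')(v, -8), Pow(-410, -1)), Mul(-412, Pow(-157, -1))) = Add(Mul(Rational(5, 3), Pow(-410, -1)), Mul(-412, Pow(-157, -1))) = Add(Mul(Rational(5, 3), Rational(-1, 410)), Mul(-412, Rational(-1, 157))) = Add(Rational(-1, 246), Rational(412, 157)) = Rational(101195, 38622)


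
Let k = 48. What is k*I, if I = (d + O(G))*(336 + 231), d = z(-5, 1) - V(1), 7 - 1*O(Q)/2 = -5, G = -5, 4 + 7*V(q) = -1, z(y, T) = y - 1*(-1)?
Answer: 563760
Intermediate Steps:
z(y, T) = 1 + y (z(y, T) = y + 1 = 1 + y)
V(q) = -5/7 (V(q) = -4/7 + (⅐)*(-1) = -4/7 - ⅐ = -5/7)
O(Q) = 24 (O(Q) = 14 - 2*(-5) = 14 + 10 = 24)
d = -23/7 (d = (1 - 5) - 1*(-5/7) = -4 + 5/7 = -23/7 ≈ -3.2857)
I = 11745 (I = (-23/7 + 24)*(336 + 231) = (145/7)*567 = 11745)
k*I = 48*11745 = 563760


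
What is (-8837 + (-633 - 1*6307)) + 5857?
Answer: -9920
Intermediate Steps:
(-8837 + (-633 - 1*6307)) + 5857 = (-8837 + (-633 - 6307)) + 5857 = (-8837 - 6940) + 5857 = -15777 + 5857 = -9920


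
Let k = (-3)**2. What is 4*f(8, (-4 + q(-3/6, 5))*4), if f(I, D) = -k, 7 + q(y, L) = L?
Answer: -36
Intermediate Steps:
q(y, L) = -7 + L
k = 9
f(I, D) = -9 (f(I, D) = -1*9 = -9)
4*f(8, (-4 + q(-3/6, 5))*4) = 4*(-9) = -36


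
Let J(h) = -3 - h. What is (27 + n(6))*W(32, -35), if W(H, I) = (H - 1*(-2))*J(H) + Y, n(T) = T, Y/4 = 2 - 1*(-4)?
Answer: -38478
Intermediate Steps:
Y = 24 (Y = 4*(2 - 1*(-4)) = 4*(2 + 4) = 4*6 = 24)
W(H, I) = 24 + (-3 - H)*(2 + H) (W(H, I) = (H - 1*(-2))*(-3 - H) + 24 = (H + 2)*(-3 - H) + 24 = (2 + H)*(-3 - H) + 24 = (-3 - H)*(2 + H) + 24 = 24 + (-3 - H)*(2 + H))
(27 + n(6))*W(32, -35) = (27 + 6)*(18 - 1*32**2 - 5*32) = 33*(18 - 1*1024 - 160) = 33*(18 - 1024 - 160) = 33*(-1166) = -38478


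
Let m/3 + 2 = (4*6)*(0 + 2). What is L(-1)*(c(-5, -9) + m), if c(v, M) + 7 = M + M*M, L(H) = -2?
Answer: -406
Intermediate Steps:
c(v, M) = -7 + M + M**2 (c(v, M) = -7 + (M + M*M) = -7 + (M + M**2) = -7 + M + M**2)
m = 138 (m = -6 + 3*((4*6)*(0 + 2)) = -6 + 3*(24*2) = -6 + 3*48 = -6 + 144 = 138)
L(-1)*(c(-5, -9) + m) = -2*((-7 - 9 + (-9)**2) + 138) = -2*((-7 - 9 + 81) + 138) = -2*(65 + 138) = -2*203 = -406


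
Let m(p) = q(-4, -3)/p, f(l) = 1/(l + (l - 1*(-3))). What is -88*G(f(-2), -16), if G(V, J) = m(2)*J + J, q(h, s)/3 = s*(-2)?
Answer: 14080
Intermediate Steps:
q(h, s) = -6*s (q(h, s) = 3*(s*(-2)) = 3*(-2*s) = -6*s)
f(l) = 1/(3 + 2*l) (f(l) = 1/(l + (l + 3)) = 1/(l + (3 + l)) = 1/(3 + 2*l))
m(p) = 18/p (m(p) = (-6*(-3))/p = 18/p)
G(V, J) = 10*J (G(V, J) = (18/2)*J + J = (18*(½))*J + J = 9*J + J = 10*J)
-88*G(f(-2), -16) = -880*(-16) = -88*(-160) = 14080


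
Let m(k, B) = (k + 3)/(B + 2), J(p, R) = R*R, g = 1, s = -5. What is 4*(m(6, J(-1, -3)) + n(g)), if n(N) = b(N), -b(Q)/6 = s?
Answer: 1356/11 ≈ 123.27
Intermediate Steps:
b(Q) = 30 (b(Q) = -6*(-5) = 30)
J(p, R) = R²
m(k, B) = (3 + k)/(2 + B)
n(N) = 30
4*(m(6, J(-1, -3)) + n(g)) = 4*((3 + 6)/(2 + (-3)²) + 30) = 4*(9/(2 + 9) + 30) = 4*(9/11 + 30) = 4*(339/11) = 1356/11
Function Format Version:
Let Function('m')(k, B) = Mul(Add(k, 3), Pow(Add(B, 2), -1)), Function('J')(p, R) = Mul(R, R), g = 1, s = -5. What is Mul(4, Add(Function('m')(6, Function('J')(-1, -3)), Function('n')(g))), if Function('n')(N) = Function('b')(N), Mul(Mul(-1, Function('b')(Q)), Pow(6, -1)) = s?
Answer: Rational(1356, 11) ≈ 123.27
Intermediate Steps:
Function('b')(Q) = 30 (Function('b')(Q) = Mul(-6, -5) = 30)
Function('J')(p, R) = Pow(R, 2)
Function('m')(k, B) = Mul(Pow(Add(2, B), -1), Add(3, k)) (Function('m')(k, B) = Mul(Add(3, k), Pow(Add(2, B), -1)) = Mul(Pow(Add(2, B), -1), Add(3, k)))
Function('n')(N) = 30
Mul(4, Add(Function('m')(6, Function('J')(-1, -3)), Function('n')(g))) = Mul(4, Add(Mul(Pow(Add(2, Pow(-3, 2)), -1), Add(3, 6)), 30)) = Mul(4, Add(Mul(Pow(Add(2, 9), -1), 9), 30)) = Mul(4, Add(Mul(Pow(11, -1), 9), 30)) = Mul(4, Add(Mul(Rational(1, 11), 9), 30)) = Mul(4, Add(Rational(9, 11), 30)) = Mul(4, Rational(339, 11)) = Rational(1356, 11)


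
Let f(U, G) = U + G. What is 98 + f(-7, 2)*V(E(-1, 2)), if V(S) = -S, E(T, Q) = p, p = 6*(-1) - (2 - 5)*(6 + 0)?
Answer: 158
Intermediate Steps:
f(U, G) = G + U
p = 12 (p = -6 - (-3)*6 = -6 - 1*(-18) = -6 + 18 = 12)
E(T, Q) = 12
98 + f(-7, 2)*V(E(-1, 2)) = 98 + (2 - 7)*(-1*12) = 98 - 5*(-12) = 98 + 60 = 158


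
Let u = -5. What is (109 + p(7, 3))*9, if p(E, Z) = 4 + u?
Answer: 972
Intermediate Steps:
p(E, Z) = -1 (p(E, Z) = 4 - 5 = -1)
(109 + p(7, 3))*9 = (109 - 1)*9 = 108*9 = 972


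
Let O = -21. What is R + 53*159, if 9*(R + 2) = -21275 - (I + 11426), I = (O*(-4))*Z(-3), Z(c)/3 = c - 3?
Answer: 44636/9 ≈ 4959.6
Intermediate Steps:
Z(c) = -9 + 3*c (Z(c) = 3*(c - 3) = 3*(-3 + c) = -9 + 3*c)
I = -1512 (I = (-21*(-4))*(-9 + 3*(-3)) = 84*(-9 - 9) = 84*(-18) = -1512)
R = -31207/9 (R = -2 + (-21275 - (-1512 + 11426))/9 = -2 + (-21275 - 1*9914)/9 = -2 + (-21275 - 9914)/9 = -2 + (⅑)*(-31189) = -2 - 31189/9 = -31207/9 ≈ -3467.4)
R + 53*159 = -31207/9 + 53*159 = -31207/9 + 8427 = 44636/9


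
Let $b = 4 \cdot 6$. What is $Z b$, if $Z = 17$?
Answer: $408$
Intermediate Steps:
$b = 24$
$Z b = 17 \cdot 24 = 408$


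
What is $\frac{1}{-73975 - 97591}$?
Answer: $- \frac{1}{171566} \approx -5.8287 \cdot 10^{-6}$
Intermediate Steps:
$\frac{1}{-73975 - 97591} = \frac{1}{-171566} = - \frac{1}{171566}$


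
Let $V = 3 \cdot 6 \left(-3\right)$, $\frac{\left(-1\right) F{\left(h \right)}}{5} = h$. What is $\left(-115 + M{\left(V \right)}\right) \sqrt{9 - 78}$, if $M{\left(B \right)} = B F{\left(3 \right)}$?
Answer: $695 i \sqrt{69} \approx 5773.1 i$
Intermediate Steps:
$F{\left(h \right)} = - 5 h$
$V = -54$ ($V = 18 \left(-3\right) = -54$)
$M{\left(B \right)} = - 15 B$ ($M{\left(B \right)} = B \left(\left(-5\right) 3\right) = B \left(-15\right) = - 15 B$)
$\left(-115 + M{\left(V \right)}\right) \sqrt{9 - 78} = \left(-115 - -810\right) \sqrt{9 - 78} = \left(-115 + 810\right) \sqrt{-69} = 695 i \sqrt{69}$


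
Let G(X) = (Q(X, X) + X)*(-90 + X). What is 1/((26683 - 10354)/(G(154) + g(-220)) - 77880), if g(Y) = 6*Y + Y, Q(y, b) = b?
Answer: -18172/1415219031 ≈ -1.2840e-5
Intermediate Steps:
g(Y) = 7*Y
G(X) = 2*X*(-90 + X) (G(X) = (X + X)*(-90 + X) = (2*X)*(-90 + X) = 2*X*(-90 + X))
1/((26683 - 10354)/(G(154) + g(-220)) - 77880) = 1/((26683 - 10354)/(2*154*(-90 + 154) + 7*(-220)) - 77880) = 1/(16329/(2*154*64 - 1540) - 77880) = 1/(16329/(19712 - 1540) - 77880) = 1/(16329/18172 - 77880) = 1/(-1415219031/18172) = -18172/1415219031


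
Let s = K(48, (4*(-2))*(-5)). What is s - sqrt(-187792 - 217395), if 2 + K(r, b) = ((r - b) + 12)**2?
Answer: 398 - I*sqrt(405187) ≈ 398.0 - 636.54*I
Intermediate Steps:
K(r, b) = -2 + (12 + r - b)**2 (K(r, b) = -2 + ((r - b) + 12)**2 = -2 + (12 + r - b)**2)
s = 398 (s = -2 + (12 + 48 - 4*(-2)*(-5))**2 = -2 + (12 + 48 - (-8)*(-5))**2 = -2 + (12 + 48 - 1*40)**2 = -2 + (12 + 48 - 40)**2 = -2 + 20**2 = -2 + 400 = 398)
s - sqrt(-187792 - 217395) = 398 - sqrt(-187792 - 217395) = 398 - sqrt(-405187) = 398 - I*sqrt(405187)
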